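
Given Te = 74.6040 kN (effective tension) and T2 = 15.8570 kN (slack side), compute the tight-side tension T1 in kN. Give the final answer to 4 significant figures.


T1 = Te + T2 = 74.6040 + 15.8570
T1 = 90.46 kN


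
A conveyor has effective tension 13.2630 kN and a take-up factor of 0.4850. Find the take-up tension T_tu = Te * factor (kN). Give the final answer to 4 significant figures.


T_tu = 13.2630 * 0.4850
T_tu = 6.433 kN


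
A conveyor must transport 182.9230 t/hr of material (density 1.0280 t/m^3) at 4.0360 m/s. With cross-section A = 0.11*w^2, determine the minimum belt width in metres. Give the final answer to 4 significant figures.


A_req = 182.9230 / (4.0360 * 1.0280 * 3600) = 0.0122468 m^2
w = sqrt(0.0122468 / 0.11)
w = 0.3337 m


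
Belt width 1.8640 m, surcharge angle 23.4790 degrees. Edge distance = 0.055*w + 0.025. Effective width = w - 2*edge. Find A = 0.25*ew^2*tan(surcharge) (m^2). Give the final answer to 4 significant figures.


edge = 0.055*1.8640 + 0.025 = 0.12752 m
ew = 1.8640 - 2*0.12752 = 1.60896 m
A = 0.25 * 1.60896^2 * tan(23.4790 deg)
A = 0.2811 m^2


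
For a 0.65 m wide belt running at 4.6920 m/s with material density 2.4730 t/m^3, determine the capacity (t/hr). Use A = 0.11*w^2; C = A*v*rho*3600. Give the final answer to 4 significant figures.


A = 0.11 * 0.65^2 = 0.046475 m^2
C = 0.046475 * 4.6920 * 2.4730 * 3600
C = 1941 t/hr


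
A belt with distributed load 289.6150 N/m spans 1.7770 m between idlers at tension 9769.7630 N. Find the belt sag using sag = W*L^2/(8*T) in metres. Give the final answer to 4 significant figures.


sag = 289.6150 * 1.7770^2 / (8 * 9769.7630)
sag = 0.01170 m


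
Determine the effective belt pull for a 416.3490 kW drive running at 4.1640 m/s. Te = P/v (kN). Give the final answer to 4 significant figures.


Te = P / v = 416.3490 / 4.1640
Te = 99.99 kN


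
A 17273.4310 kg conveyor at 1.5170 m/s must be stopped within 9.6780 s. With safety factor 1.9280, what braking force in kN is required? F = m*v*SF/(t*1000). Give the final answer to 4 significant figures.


F = 17273.4310 * 1.5170 / 9.6780 * 1.9280 / 1000
F = 5.220 kN


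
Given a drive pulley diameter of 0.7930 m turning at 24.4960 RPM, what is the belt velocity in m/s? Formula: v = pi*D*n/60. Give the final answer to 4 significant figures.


v = pi * 0.7930 * 24.4960 / 60
v = 1.017 m/s


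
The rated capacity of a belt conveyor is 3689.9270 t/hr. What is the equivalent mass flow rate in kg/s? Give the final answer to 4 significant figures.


m_dot = 3689.9270 * 1000 / 3600
m_dot = 1025 kg/s


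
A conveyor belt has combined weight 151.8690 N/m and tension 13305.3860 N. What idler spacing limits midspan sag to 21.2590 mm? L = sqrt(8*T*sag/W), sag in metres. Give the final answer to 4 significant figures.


sag = 21.2590/1000 = 0.021259 m
L = sqrt(8 * 13305.3860 * 0.021259 / 151.8690)
L = 3.860 m


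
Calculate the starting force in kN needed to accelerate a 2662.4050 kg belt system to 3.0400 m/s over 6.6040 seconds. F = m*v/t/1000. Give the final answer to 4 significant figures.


F = 2662.4050 * 3.0400 / 6.6040 / 1000
F = 1.226 kN


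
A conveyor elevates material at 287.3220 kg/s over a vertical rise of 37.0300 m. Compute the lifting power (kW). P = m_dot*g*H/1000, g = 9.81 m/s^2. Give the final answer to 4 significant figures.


P = 287.3220 * 9.81 * 37.0300 / 1000
P = 104.4 kW


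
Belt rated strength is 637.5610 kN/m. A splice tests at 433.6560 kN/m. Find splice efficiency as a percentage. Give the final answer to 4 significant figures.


Eff = 433.6560 / 637.5610 * 100
Eff = 68.02 %


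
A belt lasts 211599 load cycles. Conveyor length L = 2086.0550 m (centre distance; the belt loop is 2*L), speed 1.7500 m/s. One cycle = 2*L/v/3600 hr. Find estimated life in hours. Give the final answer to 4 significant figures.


cycle_time = 2 * 2086.0550 / 1.7500 / 3600 = 0.66224 hr
life = 211599 * 0.66224 = 140100 hours


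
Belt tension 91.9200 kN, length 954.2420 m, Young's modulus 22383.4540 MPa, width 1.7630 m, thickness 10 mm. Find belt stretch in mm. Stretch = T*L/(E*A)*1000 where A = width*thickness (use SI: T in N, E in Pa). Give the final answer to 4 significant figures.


A = 1.7630 * 0.01 = 0.01763 m^2
Stretch = 91.9200*1000 * 954.2420 / (22383.4540e6 * 0.01763) * 1000
Stretch = 222.3 mm


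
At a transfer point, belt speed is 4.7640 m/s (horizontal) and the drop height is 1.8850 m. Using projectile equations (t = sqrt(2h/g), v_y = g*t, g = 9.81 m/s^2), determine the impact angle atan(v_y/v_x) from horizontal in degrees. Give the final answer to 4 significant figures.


t = sqrt(2*1.8850/9.81) = 0.619921 s
v_y = 9.81 * 0.619921 = 6.08143 m/s
angle = atan(6.08143 / 4.7640) = 51.93 deg


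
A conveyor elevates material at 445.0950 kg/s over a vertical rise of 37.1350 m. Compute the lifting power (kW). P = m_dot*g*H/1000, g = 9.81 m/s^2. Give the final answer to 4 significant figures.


P = 445.0950 * 9.81 * 37.1350 / 1000
P = 162.1 kW


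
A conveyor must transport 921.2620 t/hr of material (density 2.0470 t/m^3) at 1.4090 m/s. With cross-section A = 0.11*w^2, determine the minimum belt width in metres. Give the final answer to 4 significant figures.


A_req = 921.2620 / (1.4090 * 2.0470 * 3600) = 0.0887262 m^2
w = sqrt(0.0887262 / 0.11)
w = 0.8981 m


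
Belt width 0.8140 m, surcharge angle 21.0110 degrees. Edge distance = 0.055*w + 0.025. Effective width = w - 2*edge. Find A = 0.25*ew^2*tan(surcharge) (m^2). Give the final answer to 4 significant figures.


edge = 0.055*0.8140 + 0.025 = 0.06977 m
ew = 0.8140 - 2*0.06977 = 0.67446 m
A = 0.25 * 0.67446^2 * tan(21.0110 deg)
A = 0.04368 m^2


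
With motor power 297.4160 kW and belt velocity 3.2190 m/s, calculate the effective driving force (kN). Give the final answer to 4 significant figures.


Te = P / v = 297.4160 / 3.2190
Te = 92.39 kN


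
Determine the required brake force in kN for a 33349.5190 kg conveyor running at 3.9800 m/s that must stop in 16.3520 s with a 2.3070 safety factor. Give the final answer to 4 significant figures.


F = 33349.5190 * 3.9800 / 16.3520 * 2.3070 / 1000
F = 18.73 kN


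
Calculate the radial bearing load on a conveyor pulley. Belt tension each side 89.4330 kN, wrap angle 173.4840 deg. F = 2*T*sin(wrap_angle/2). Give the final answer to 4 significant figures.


F = 2 * 89.4330 * sin(173.4840/2 deg)
F = 178.6 kN


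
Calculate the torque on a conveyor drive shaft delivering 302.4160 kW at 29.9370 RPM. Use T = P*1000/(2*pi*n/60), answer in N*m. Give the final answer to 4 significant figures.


omega = 2*pi*29.9370/60 = 3.135 rad/s
T = 302.4160*1000 / 3.135
T = 96460 N*m


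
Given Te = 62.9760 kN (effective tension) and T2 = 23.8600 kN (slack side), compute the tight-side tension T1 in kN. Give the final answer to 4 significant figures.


T1 = Te + T2 = 62.9760 + 23.8600
T1 = 86.84 kN


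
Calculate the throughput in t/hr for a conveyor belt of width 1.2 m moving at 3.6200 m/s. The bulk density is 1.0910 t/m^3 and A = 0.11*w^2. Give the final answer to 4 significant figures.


A = 0.11 * 1.2^2 = 0.1584 m^2
C = 0.1584 * 3.6200 * 1.0910 * 3600
C = 2252 t/hr


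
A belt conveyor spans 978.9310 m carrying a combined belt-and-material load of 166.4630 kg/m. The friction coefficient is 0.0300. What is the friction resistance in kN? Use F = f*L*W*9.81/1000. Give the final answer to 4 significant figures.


F = 0.0300 * 978.9310 * 166.4630 * 9.81 / 1000
F = 47.96 kN


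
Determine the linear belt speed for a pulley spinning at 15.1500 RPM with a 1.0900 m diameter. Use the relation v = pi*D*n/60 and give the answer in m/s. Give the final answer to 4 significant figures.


v = pi * 1.0900 * 15.1500 / 60
v = 0.8646 m/s


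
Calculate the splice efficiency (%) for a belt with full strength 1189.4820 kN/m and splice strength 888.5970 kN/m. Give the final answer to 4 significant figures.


Eff = 888.5970 / 1189.4820 * 100
Eff = 74.70 %


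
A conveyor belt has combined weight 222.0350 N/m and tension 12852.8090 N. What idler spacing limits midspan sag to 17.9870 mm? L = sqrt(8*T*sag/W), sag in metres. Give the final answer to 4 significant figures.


sag = 17.9870/1000 = 0.017987 m
L = sqrt(8 * 12852.8090 * 0.017987 / 222.0350)
L = 2.886 m


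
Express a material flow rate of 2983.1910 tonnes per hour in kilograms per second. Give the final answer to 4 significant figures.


m_dot = 2983.1910 * 1000 / 3600
m_dot = 828.7 kg/s


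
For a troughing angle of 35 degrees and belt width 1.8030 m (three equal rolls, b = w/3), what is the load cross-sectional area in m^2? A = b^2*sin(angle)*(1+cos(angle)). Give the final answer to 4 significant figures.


b = 1.8030/3 = 0.601 m
A = 0.601^2 * sin(35 deg) * (1 + cos(35 deg))
A = 0.3769 m^2


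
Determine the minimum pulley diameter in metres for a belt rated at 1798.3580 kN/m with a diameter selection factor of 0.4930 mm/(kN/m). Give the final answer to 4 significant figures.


D = 1798.3580 * 0.4930 / 1000
D = 0.8866 m


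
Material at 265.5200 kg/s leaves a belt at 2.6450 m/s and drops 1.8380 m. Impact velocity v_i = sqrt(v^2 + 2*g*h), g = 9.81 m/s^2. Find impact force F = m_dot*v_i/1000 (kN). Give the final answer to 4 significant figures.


v_i = sqrt(2.6450^2 + 2*9.81*1.8380) = 6.56183 m/s
F = 265.5200 * 6.56183 / 1000
F = 1.742 kN


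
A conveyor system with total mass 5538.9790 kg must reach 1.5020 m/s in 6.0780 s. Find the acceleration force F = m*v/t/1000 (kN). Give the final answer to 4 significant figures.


F = 5538.9790 * 1.5020 / 6.0780 / 1000
F = 1.369 kN


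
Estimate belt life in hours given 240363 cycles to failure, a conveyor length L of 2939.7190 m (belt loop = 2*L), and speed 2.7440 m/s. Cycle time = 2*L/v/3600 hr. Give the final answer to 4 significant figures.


cycle_time = 2 * 2939.7190 / 2.7440 / 3600 = 0.595181 hr
life = 240363 * 0.595181 = 143100 hours


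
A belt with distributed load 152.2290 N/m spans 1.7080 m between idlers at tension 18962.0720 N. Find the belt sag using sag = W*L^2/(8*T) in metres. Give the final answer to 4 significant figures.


sag = 152.2290 * 1.7080^2 / (8 * 18962.0720)
sag = 0.002928 m


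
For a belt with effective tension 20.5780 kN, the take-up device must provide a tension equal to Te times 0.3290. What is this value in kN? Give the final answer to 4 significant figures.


T_tu = 20.5780 * 0.3290
T_tu = 6.770 kN


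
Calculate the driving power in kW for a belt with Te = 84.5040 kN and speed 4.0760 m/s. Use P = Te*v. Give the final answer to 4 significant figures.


P = Te * v = 84.5040 * 4.0760
P = 344.4 kW


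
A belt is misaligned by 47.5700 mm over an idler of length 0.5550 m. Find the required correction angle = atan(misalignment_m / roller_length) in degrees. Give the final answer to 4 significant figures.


misalign_m = 47.5700 / 1000 = 0.047570 m
angle = atan(0.047570 / 0.5550)
angle = 4.899 deg


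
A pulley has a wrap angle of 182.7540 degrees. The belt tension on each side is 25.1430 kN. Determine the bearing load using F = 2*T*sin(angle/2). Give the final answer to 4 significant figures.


F = 2 * 25.1430 * sin(182.7540/2 deg)
F = 50.27 kN


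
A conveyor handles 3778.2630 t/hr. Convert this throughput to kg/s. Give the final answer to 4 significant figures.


m_dot = 3778.2630 * 1000 / 3600
m_dot = 1050 kg/s


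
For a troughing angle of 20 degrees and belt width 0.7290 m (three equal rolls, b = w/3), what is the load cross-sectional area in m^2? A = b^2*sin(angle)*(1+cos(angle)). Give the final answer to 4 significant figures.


b = 0.7290/3 = 0.243 m
A = 0.243^2 * sin(20 deg) * (1 + cos(20 deg))
A = 0.03917 m^2


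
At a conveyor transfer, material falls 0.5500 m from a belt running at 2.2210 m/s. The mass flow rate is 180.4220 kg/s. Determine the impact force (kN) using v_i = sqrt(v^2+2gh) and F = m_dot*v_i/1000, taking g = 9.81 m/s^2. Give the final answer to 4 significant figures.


v_i = sqrt(2.2210^2 + 2*9.81*0.5500) = 3.96533 m/s
F = 180.4220 * 3.96533 / 1000
F = 0.7154 kN


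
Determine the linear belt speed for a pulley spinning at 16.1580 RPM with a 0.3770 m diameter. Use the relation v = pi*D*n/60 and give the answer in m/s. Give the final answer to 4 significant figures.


v = pi * 0.3770 * 16.1580 / 60
v = 0.3190 m/s


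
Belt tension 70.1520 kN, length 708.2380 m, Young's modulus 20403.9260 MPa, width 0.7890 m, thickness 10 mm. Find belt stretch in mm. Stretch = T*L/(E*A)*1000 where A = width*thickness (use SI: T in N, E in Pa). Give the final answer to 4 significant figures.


A = 0.7890 * 0.01 = 0.00789 m^2
Stretch = 70.1520*1000 * 708.2380 / (20403.9260e6 * 0.00789) * 1000
Stretch = 308.6 mm


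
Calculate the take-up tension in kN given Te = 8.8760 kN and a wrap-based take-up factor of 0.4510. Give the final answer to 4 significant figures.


T_tu = 8.8760 * 0.4510
T_tu = 4.003 kN


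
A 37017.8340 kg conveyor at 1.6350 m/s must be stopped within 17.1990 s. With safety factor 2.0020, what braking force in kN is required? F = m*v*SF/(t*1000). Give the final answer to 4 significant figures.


F = 37017.8340 * 1.6350 / 17.1990 * 2.0020 / 1000
F = 7.045 kN


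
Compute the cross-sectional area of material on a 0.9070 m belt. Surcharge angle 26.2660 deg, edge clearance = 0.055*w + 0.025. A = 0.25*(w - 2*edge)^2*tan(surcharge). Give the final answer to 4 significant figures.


edge = 0.055*0.9070 + 0.025 = 0.074885 m
ew = 0.9070 - 2*0.074885 = 0.75723 m
A = 0.25 * 0.75723^2 * tan(26.2660 deg)
A = 0.07074 m^2


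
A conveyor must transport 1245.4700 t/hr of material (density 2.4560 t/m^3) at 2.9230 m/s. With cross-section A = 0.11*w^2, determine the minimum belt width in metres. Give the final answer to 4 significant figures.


A_req = 1245.4700 / (2.9230 * 2.4560 * 3600) = 0.0481918 m^2
w = sqrt(0.0481918 / 0.11)
w = 0.6619 m


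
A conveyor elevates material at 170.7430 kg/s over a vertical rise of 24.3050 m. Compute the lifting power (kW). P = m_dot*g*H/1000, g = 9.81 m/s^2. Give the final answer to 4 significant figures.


P = 170.7430 * 9.81 * 24.3050 / 1000
P = 40.71 kW


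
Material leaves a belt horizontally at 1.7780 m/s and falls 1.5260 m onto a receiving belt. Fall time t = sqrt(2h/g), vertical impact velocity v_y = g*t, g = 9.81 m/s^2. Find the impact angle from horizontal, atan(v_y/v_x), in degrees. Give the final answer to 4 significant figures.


t = sqrt(2*1.5260/9.81) = 0.557773 s
v_y = 9.81 * 0.557773 = 5.47175 m/s
angle = atan(5.47175 / 1.7780) = 72.00 deg


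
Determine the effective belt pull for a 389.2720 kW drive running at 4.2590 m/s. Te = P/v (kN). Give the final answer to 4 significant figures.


Te = P / v = 389.2720 / 4.2590
Te = 91.40 kN


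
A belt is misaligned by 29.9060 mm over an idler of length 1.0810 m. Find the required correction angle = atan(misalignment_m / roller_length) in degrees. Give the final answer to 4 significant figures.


misalign_m = 29.9060 / 1000 = 0.029906 m
angle = atan(0.029906 / 1.0810)
angle = 1.585 deg


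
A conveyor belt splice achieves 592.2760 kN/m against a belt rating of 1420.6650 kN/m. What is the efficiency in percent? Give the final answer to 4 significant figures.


Eff = 592.2760 / 1420.6650 * 100
Eff = 41.69 %


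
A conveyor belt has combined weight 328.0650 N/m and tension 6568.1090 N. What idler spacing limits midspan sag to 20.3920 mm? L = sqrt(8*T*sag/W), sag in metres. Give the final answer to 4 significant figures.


sag = 20.3920/1000 = 0.020392 m
L = sqrt(8 * 6568.1090 * 0.020392 / 328.0650)
L = 1.807 m


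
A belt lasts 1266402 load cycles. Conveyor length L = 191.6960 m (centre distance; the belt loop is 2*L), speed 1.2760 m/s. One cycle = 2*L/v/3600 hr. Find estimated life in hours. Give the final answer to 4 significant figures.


cycle_time = 2 * 191.6960 / 1.2760 / 3600 = 0.0834622 hr
life = 1266402 * 0.0834622 = 105700 hours


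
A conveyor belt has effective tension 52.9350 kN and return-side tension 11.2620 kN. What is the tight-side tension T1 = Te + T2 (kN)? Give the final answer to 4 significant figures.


T1 = Te + T2 = 52.9350 + 11.2620
T1 = 64.20 kN


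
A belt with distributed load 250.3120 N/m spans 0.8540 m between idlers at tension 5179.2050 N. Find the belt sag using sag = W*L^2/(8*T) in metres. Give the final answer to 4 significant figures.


sag = 250.3120 * 0.8540^2 / (8 * 5179.2050)
sag = 0.004406 m


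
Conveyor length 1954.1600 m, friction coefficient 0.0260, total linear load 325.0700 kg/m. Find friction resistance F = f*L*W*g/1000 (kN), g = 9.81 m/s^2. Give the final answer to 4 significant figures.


F = 0.0260 * 1954.1600 * 325.0700 * 9.81 / 1000
F = 162.0 kN


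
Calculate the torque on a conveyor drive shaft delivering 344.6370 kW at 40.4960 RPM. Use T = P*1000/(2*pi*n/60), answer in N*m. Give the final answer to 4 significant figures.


omega = 2*pi*40.4960/60 = 4.24073 rad/s
T = 344.6370*1000 / 4.24073
T = 81270 N*m


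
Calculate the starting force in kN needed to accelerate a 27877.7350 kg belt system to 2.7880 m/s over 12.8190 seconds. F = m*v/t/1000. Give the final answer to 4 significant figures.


F = 27877.7350 * 2.7880 / 12.8190 / 1000
F = 6.063 kN


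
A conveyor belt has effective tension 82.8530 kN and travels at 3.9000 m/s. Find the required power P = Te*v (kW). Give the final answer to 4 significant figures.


P = Te * v = 82.8530 * 3.9000
P = 323.1 kW


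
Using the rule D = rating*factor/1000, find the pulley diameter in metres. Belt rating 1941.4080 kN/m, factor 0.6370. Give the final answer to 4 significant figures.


D = 1941.4080 * 0.6370 / 1000
D = 1.237 m


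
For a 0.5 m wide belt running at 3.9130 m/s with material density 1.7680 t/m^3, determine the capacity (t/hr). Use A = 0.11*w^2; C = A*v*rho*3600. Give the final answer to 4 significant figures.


A = 0.11 * 0.5^2 = 0.0275 m^2
C = 0.0275 * 3.9130 * 1.7680 * 3600
C = 684.9 t/hr


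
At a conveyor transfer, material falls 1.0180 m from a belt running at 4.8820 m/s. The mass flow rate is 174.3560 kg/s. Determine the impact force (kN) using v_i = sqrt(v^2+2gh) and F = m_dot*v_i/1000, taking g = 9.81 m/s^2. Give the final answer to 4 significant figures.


v_i = sqrt(4.8820^2 + 2*9.81*1.0180) = 6.61869 m/s
F = 174.3560 * 6.61869 / 1000
F = 1.154 kN


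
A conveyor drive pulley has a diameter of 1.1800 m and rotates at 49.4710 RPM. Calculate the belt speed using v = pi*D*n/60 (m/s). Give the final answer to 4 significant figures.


v = pi * 1.1800 * 49.4710 / 60
v = 3.057 m/s


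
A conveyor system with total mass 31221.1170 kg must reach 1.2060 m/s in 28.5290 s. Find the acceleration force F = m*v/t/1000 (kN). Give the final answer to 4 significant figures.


F = 31221.1170 * 1.2060 / 28.5290 / 1000
F = 1.320 kN


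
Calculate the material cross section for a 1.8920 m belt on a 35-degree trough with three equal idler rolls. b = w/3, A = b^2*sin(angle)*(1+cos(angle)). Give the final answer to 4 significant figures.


b = 1.8920/3 = 0.630667 m
A = 0.630667^2 * sin(35 deg) * (1 + cos(35 deg))
A = 0.4150 m^2


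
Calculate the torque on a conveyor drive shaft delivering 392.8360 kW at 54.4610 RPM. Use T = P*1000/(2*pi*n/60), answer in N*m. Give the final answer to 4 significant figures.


omega = 2*pi*54.4610/60 = 5.70314 rad/s
T = 392.8360*1000 / 5.70314
T = 68880 N*m


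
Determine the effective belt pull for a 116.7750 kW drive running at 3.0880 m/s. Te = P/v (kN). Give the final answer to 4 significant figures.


Te = P / v = 116.7750 / 3.0880
Te = 37.82 kN


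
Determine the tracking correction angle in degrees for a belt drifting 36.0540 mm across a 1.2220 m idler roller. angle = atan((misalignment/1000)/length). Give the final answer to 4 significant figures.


misalign_m = 36.0540 / 1000 = 0.036054 m
angle = atan(0.036054 / 1.2220)
angle = 1.690 deg


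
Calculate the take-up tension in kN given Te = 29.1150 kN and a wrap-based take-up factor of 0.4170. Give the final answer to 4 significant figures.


T_tu = 29.1150 * 0.4170
T_tu = 12.14 kN


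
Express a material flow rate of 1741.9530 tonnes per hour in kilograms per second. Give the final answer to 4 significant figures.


m_dot = 1741.9530 * 1000 / 3600
m_dot = 483.9 kg/s


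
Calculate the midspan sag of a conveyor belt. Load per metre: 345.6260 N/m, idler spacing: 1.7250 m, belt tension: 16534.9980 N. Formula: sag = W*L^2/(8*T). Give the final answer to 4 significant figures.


sag = 345.6260 * 1.7250^2 / (8 * 16534.9980)
sag = 0.007775 m


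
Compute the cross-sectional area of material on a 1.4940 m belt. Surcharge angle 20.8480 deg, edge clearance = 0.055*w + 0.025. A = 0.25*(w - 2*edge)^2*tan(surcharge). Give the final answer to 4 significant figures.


edge = 0.055*1.4940 + 0.025 = 0.10717 m
ew = 1.4940 - 2*0.10717 = 1.27966 m
A = 0.25 * 1.27966^2 * tan(20.8480 deg)
A = 0.1559 m^2


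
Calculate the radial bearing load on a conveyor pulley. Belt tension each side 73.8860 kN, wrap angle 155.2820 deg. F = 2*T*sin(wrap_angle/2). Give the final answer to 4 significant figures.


F = 2 * 73.8860 * sin(155.2820/2 deg)
F = 144.3 kN


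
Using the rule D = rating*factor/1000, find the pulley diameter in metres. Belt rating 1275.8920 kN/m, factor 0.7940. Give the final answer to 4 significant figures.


D = 1275.8920 * 0.7940 / 1000
D = 1.013 m


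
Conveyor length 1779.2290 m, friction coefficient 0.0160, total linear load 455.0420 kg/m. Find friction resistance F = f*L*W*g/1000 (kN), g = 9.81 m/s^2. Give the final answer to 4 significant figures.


F = 0.0160 * 1779.2290 * 455.0420 * 9.81 / 1000
F = 127.1 kN


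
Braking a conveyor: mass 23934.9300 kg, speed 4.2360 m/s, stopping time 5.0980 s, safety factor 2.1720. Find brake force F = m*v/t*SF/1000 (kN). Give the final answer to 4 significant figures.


F = 23934.9300 * 4.2360 / 5.0980 * 2.1720 / 1000
F = 43.20 kN


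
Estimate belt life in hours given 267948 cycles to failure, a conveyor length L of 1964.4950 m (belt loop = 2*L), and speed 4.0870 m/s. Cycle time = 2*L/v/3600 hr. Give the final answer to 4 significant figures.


cycle_time = 2 * 1964.4950 / 4.0870 / 3600 = 0.267038 hr
life = 267948 * 0.267038 = 71550 hours


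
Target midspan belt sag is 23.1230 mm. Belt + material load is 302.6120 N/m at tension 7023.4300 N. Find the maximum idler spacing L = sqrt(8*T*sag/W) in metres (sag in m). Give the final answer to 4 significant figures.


sag = 23.1230/1000 = 0.023123 m
L = sqrt(8 * 7023.4300 * 0.023123 / 302.6120)
L = 2.072 m


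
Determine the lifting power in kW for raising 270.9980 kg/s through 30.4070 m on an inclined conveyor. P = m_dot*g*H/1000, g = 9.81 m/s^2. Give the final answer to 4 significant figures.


P = 270.9980 * 9.81 * 30.4070 / 1000
P = 80.84 kW


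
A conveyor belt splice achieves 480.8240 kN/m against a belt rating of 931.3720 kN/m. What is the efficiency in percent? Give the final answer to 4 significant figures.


Eff = 480.8240 / 931.3720 * 100
Eff = 51.63 %


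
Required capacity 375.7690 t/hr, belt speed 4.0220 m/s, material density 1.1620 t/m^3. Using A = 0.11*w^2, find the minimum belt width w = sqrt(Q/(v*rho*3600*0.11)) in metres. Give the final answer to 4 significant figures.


A_req = 375.7690 / (4.0220 * 1.1620 * 3600) = 0.0223342 m^2
w = sqrt(0.0223342 / 0.11)
w = 0.4506 m


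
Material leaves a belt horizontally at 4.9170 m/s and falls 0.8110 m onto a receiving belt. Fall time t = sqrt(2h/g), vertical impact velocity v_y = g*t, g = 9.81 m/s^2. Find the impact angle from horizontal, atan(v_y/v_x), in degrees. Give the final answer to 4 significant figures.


t = sqrt(2*0.8110/9.81) = 0.406622 s
v_y = 9.81 * 0.406622 = 3.98896 m/s
angle = atan(3.98896 / 4.9170) = 39.05 deg


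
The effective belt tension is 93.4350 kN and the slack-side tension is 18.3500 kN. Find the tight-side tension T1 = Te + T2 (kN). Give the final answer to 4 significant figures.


T1 = Te + T2 = 93.4350 + 18.3500
T1 = 111.8 kN


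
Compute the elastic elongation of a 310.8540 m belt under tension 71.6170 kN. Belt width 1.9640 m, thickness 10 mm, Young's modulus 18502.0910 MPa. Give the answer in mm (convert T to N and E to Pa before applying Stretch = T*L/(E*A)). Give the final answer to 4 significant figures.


A = 1.9640 * 0.01 = 0.01964 m^2
Stretch = 71.6170*1000 * 310.8540 / (18502.0910e6 * 0.01964) * 1000
Stretch = 61.26 mm


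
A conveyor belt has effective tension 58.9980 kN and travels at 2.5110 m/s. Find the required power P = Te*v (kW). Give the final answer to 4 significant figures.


P = Te * v = 58.9980 * 2.5110
P = 148.1 kW


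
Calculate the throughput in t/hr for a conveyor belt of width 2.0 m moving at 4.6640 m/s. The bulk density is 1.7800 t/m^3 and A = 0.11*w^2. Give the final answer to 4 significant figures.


A = 0.11 * 2.0^2 = 0.44 m^2
C = 0.44 * 4.6640 * 1.7800 * 3600
C = 13150 t/hr


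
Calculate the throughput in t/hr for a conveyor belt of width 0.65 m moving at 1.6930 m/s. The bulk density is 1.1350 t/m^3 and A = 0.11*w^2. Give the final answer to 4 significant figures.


A = 0.11 * 0.65^2 = 0.046475 m^2
C = 0.046475 * 1.6930 * 1.1350 * 3600
C = 321.5 t/hr


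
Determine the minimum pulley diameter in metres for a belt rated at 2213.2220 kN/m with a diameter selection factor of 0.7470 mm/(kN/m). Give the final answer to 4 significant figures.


D = 2213.2220 * 0.7470 / 1000
D = 1.653 m


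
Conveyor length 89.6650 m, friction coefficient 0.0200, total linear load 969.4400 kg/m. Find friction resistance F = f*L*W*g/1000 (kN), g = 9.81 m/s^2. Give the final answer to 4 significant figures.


F = 0.0200 * 89.6650 * 969.4400 * 9.81 / 1000
F = 17.05 kN


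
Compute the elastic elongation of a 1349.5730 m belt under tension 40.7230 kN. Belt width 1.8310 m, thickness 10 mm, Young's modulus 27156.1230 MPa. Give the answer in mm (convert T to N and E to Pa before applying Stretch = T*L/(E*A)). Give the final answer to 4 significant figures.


A = 1.8310 * 0.01 = 0.01831 m^2
Stretch = 40.7230*1000 * 1349.5730 / (27156.1230e6 * 0.01831) * 1000
Stretch = 110.5 mm


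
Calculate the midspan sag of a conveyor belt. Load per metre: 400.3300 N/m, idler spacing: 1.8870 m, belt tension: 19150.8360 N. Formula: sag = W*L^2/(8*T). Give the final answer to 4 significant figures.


sag = 400.3300 * 1.8870^2 / (8 * 19150.8360)
sag = 0.009304 m


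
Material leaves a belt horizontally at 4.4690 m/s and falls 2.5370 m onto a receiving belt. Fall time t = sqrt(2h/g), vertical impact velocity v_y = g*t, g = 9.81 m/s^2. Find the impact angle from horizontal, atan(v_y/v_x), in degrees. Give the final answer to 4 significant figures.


t = sqrt(2*2.5370/9.81) = 0.719185 s
v_y = 9.81 * 0.719185 = 7.0552 m/s
angle = atan(7.0552 / 4.4690) = 57.65 deg


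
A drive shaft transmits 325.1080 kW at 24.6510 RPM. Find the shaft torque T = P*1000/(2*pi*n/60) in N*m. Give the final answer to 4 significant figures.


omega = 2*pi*24.6510/60 = 2.58145 rad/s
T = 325.1080*1000 / 2.58145
T = 125900 N*m


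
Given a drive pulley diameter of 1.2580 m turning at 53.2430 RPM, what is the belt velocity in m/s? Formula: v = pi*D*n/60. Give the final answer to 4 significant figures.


v = pi * 1.2580 * 53.2430 / 60
v = 3.507 m/s


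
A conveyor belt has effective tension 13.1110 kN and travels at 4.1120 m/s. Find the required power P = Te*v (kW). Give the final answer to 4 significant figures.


P = Te * v = 13.1110 * 4.1120
P = 53.91 kW


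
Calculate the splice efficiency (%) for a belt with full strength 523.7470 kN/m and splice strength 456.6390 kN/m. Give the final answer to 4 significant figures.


Eff = 456.6390 / 523.7470 * 100
Eff = 87.19 %


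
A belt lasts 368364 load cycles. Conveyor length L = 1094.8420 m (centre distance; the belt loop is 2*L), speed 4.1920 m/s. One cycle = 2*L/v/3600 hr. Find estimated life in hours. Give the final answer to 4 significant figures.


cycle_time = 2 * 1094.8420 / 4.1920 / 3600 = 0.145097 hr
life = 368364 * 0.145097 = 53450 hours


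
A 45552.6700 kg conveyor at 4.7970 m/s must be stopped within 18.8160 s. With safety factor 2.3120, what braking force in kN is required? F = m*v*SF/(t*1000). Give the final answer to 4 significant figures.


F = 45552.6700 * 4.7970 / 18.8160 * 2.3120 / 1000
F = 26.85 kN


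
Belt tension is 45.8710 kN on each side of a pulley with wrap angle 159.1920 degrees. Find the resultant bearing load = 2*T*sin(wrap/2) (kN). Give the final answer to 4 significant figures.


F = 2 * 45.8710 * sin(159.1920/2 deg)
F = 90.23 kN


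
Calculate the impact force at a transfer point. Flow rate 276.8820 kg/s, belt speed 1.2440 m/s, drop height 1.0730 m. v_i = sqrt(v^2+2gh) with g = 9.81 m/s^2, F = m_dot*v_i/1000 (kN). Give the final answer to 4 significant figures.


v_i = sqrt(1.2440^2 + 2*9.81*1.0730) = 4.75392 m/s
F = 276.8820 * 4.75392 / 1000
F = 1.316 kN


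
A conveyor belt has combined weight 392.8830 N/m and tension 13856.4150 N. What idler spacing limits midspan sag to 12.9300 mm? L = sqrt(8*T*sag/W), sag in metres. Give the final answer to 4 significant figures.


sag = 12.9300/1000 = 0.012930 m
L = sqrt(8 * 13856.4150 * 0.012930 / 392.8830)
L = 1.910 m


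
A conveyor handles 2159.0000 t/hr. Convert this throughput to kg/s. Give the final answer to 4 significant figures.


m_dot = 2159.0000 * 1000 / 3600
m_dot = 599.7 kg/s


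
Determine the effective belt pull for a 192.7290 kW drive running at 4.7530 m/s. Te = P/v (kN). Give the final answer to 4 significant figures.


Te = P / v = 192.7290 / 4.7530
Te = 40.55 kN


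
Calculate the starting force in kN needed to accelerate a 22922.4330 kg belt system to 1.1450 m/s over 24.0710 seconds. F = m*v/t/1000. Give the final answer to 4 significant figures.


F = 22922.4330 * 1.1450 / 24.0710 / 1000
F = 1.090 kN


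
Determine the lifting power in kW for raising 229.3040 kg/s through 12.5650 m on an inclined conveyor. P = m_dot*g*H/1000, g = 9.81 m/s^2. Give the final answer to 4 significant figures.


P = 229.3040 * 9.81 * 12.5650 / 1000
P = 28.26 kW


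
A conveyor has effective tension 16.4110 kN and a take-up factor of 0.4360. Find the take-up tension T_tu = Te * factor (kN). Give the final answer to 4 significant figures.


T_tu = 16.4110 * 0.4360
T_tu = 7.155 kN


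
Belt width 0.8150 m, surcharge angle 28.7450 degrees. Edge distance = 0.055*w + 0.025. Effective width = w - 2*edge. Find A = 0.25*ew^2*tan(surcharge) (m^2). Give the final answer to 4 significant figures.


edge = 0.055*0.8150 + 0.025 = 0.069825 m
ew = 0.8150 - 2*0.069825 = 0.67535 m
A = 0.25 * 0.67535^2 * tan(28.7450 deg)
A = 0.06254 m^2


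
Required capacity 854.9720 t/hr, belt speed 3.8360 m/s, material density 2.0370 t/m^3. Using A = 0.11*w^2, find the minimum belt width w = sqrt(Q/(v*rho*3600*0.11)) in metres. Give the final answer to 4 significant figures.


A_req = 854.9720 / (3.8360 * 2.0370 * 3600) = 0.0303934 m^2
w = sqrt(0.0303934 / 0.11)
w = 0.5256 m


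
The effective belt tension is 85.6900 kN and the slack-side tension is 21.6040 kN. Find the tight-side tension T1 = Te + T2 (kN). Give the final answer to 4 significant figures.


T1 = Te + T2 = 85.6900 + 21.6040
T1 = 107.3 kN


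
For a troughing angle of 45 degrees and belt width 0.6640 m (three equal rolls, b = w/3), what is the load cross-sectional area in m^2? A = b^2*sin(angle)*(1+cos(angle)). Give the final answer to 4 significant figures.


b = 0.6640/3 = 0.221333 m
A = 0.221333^2 * sin(45 deg) * (1 + cos(45 deg))
A = 0.05913 m^2


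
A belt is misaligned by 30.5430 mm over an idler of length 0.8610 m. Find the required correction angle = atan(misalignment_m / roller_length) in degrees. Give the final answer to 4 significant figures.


misalign_m = 30.5430 / 1000 = 0.030543 m
angle = atan(0.030543 / 0.8610)
angle = 2.032 deg


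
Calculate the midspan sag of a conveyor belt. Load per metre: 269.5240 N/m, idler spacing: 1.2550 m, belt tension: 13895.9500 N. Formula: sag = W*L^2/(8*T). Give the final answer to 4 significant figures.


sag = 269.5240 * 1.2550^2 / (8 * 13895.9500)
sag = 0.003819 m


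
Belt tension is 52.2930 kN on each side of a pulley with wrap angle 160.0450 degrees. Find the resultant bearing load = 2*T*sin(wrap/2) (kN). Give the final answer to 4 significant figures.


F = 2 * 52.2930 * sin(160.0450/2 deg)
F = 103.0 kN


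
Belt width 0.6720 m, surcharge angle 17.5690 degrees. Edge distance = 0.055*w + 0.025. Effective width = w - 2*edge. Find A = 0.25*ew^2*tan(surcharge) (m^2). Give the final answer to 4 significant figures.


edge = 0.055*0.6720 + 0.025 = 0.06196 m
ew = 0.6720 - 2*0.06196 = 0.54808 m
A = 0.25 * 0.54808^2 * tan(17.5690 deg)
A = 0.02378 m^2


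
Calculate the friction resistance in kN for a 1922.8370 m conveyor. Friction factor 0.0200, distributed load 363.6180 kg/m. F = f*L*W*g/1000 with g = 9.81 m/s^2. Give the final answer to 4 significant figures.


F = 0.0200 * 1922.8370 * 363.6180 * 9.81 / 1000
F = 137.2 kN


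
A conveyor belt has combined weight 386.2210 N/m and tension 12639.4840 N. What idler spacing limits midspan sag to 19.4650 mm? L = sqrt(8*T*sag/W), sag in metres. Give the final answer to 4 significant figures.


sag = 19.4650/1000 = 0.019465 m
L = sqrt(8 * 12639.4840 * 0.019465 / 386.2210)
L = 2.257 m


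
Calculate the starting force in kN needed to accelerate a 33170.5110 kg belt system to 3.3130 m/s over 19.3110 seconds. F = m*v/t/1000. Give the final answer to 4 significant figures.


F = 33170.5110 * 3.3130 / 19.3110 / 1000
F = 5.691 kN


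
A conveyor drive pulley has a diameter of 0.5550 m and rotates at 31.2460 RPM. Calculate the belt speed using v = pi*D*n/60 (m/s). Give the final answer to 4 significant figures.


v = pi * 0.5550 * 31.2460 / 60
v = 0.9080 m/s


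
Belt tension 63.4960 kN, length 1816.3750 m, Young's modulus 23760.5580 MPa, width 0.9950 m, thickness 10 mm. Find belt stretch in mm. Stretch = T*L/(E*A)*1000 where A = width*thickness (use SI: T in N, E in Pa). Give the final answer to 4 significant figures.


A = 0.9950 * 0.01 = 0.00995 m^2
Stretch = 63.4960*1000 * 1816.3750 / (23760.5580e6 * 0.00995) * 1000
Stretch = 487.8 mm


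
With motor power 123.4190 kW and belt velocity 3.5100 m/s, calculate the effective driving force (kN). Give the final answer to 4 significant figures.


Te = P / v = 123.4190 / 3.5100
Te = 35.16 kN


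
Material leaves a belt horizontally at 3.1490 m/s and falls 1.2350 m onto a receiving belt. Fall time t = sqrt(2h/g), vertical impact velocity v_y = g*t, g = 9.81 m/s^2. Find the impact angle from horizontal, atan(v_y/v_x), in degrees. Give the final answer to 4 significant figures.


t = sqrt(2*1.2350/9.81) = 0.501781 s
v_y = 9.81 * 0.501781 = 4.92247 m/s
angle = atan(4.92247 / 3.1490) = 57.39 deg


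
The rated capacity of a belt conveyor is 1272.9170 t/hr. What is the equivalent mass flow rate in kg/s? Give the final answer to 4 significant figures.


m_dot = 1272.9170 * 1000 / 3600
m_dot = 353.6 kg/s


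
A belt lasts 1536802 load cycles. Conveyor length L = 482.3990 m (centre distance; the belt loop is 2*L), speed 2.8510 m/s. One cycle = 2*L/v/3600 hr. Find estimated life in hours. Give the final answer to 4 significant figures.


cycle_time = 2 * 482.3990 / 2.8510 / 3600 = 0.0940019 hr
life = 1536802 * 0.0940019 = 144500 hours


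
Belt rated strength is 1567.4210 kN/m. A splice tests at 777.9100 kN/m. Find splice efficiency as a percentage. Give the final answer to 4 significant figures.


Eff = 777.9100 / 1567.4210 * 100
Eff = 49.63 %


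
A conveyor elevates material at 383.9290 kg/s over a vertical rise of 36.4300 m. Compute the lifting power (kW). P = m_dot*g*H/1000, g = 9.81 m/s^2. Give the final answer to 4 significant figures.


P = 383.9290 * 9.81 * 36.4300 / 1000
P = 137.2 kW


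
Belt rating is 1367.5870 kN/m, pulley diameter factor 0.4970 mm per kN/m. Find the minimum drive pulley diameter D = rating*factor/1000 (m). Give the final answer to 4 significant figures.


D = 1367.5870 * 0.4970 / 1000
D = 0.6797 m


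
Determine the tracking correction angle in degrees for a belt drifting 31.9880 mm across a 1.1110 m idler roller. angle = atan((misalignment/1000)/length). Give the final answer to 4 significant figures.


misalign_m = 31.9880 / 1000 = 0.031988 m
angle = atan(0.031988 / 1.1110)
angle = 1.649 deg


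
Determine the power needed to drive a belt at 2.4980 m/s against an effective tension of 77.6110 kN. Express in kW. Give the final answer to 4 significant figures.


P = Te * v = 77.6110 * 2.4980
P = 193.9 kW


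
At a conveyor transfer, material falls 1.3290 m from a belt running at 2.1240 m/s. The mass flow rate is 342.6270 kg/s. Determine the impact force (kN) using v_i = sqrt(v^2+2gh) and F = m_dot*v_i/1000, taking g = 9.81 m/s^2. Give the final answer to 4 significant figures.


v_i = sqrt(2.1240^2 + 2*9.81*1.3290) = 5.53049 m/s
F = 342.6270 * 5.53049 / 1000
F = 1.895 kN


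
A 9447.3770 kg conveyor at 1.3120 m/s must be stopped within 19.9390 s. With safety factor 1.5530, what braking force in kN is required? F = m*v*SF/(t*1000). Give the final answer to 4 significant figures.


F = 9447.3770 * 1.3120 / 19.9390 * 1.5530 / 1000
F = 0.9654 kN


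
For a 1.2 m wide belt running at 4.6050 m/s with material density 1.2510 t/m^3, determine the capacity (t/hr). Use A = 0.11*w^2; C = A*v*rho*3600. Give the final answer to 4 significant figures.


A = 0.11 * 1.2^2 = 0.1584 m^2
C = 0.1584 * 4.6050 * 1.2510 * 3600
C = 3285 t/hr


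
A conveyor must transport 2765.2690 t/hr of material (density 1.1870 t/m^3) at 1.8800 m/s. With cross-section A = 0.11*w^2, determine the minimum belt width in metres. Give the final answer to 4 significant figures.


A_req = 2765.2690 / (1.8800 * 1.1870 * 3600) = 0.344212 m^2
w = sqrt(0.344212 / 0.11)
w = 1.769 m


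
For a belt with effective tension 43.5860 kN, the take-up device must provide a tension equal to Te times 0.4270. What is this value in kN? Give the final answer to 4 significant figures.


T_tu = 43.5860 * 0.4270
T_tu = 18.61 kN


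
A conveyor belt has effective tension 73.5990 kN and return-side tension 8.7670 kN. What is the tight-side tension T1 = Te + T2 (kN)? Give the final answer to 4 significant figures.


T1 = Te + T2 = 73.5990 + 8.7670
T1 = 82.37 kN


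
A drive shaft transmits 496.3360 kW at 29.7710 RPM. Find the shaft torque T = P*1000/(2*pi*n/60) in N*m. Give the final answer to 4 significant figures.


omega = 2*pi*29.7710/60 = 3.11761 rad/s
T = 496.3360*1000 / 3.11761
T = 159200 N*m


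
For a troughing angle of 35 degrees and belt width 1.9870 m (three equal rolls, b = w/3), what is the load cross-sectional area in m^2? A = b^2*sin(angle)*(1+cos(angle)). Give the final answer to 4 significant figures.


b = 1.9870/3 = 0.662333 m
A = 0.662333^2 * sin(35 deg) * (1 + cos(35 deg))
A = 0.4577 m^2


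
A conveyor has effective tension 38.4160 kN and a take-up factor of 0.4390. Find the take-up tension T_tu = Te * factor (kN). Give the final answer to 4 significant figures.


T_tu = 38.4160 * 0.4390
T_tu = 16.86 kN


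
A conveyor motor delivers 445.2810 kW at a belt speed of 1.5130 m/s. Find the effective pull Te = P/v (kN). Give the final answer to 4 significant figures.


Te = P / v = 445.2810 / 1.5130
Te = 294.3 kN


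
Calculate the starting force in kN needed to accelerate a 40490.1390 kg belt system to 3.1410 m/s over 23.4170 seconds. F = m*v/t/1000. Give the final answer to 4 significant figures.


F = 40490.1390 * 3.1410 / 23.4170 / 1000
F = 5.431 kN
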